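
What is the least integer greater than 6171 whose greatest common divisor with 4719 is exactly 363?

6534

4719 = 363·13. Any m with gcd(m, 4719) = 363 is a multiple of 363, say 363s, with s coprime to 13.
Need s > 6171/363, so s ≥ 18. First s ≥ 18 with gcd(s, 13) = 1 is s = 18. Thus m = 363·18 = 6534.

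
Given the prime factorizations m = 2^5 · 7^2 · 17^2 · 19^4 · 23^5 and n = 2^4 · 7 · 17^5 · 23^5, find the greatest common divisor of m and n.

min exponent per shared prime: 2^4 · 7 · 17^2 · 23^5 = 208331550224

208331550224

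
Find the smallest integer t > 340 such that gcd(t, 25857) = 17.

374

Multiples of 17 above 340: 17·21, 17·22, … . Need the cofactor coprime to 25857/17 = 1521.
Checking s = 21, 22, … the first with gcd(s, 1521) = 1 is s = 22, giving 374.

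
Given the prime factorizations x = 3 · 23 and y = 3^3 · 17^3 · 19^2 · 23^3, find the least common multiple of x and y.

582641262837

max exponent per prime: 3^3 · 17^3 · 19^2 · 23^3 = 582641262837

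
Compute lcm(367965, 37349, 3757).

1057163445

367965 = 3² · 5 · 13 · 17 · 37; 37349 = 13³ · 17; 3757 = 13 · 17²
lcm takes max exponent of each prime: 3² · 5 · 13³ · 17² · 37 = 1057163445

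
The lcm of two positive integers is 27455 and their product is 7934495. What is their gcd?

From gcd × lcm = uv: gcd = 7934495 / 27455 = 289.

289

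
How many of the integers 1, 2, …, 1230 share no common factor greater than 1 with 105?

563

105 = 3·5·7. Inclusion–exclusion on these primes:
1230 − ⌊1230/3⌋ − ⌊1230/5⌋ − ⌊1230/7⌋ + ⌊1230/15⌋ + ⌊1230/21⌋ + ⌊1230/35⌋ − ⌊1230/105⌋ = 563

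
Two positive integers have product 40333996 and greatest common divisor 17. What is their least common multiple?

2372588

Since gcd(a,b)·lcm(a,b) = ab, lcm = 40333996/17 = 2372588.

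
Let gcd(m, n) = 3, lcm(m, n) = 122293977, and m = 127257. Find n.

2883

Using mn = gcd(m,n)·lcm(m,n) = 3·122293977 = 366881931, we get n = 366881931/127257 = 2883.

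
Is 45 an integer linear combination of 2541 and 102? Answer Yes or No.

Yes

gcd(2541, 102): 2541 = 24·102 + 93; 102 = 1·93 + 9; 93 = 10·9 + 3; 9 = 3·3 + 0 → 3
3 divides 45, so a solution exists.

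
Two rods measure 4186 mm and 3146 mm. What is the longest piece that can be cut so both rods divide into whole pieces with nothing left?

4186 = 2 · 7 · 13 · 23
3146 = 2 · 11² · 13
Common: 2 · 13 = 26

26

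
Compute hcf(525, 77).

525 = 3 · 5² · 7
77 = 7 · 11
Common: 7 = 7

7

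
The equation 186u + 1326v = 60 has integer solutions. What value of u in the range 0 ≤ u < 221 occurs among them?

93

Reduce mod 1326: 186u ≡ 60 (mod 1326). With g = gcd(186, 1326) = 6 dividing 60, divide through: 31u ≡ 10 (mod 221).
Since gcd(31, 221) = 1, u ≡ 10·(31)⁻¹ ≡ 93 (mod 221). Smallest non-negative: 93.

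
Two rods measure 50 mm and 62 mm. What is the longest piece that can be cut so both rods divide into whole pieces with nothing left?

2

50 = 2 · 5²
62 = 2 · 31
Common: 2 = 2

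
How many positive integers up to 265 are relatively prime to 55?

192

55 = 5·11. Inclusion–exclusion on these primes:
265 − ⌊265/5⌋ − ⌊265/11⌋ + ⌊265/55⌋ = 192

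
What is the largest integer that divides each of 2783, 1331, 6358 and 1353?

2783 = 11² · 23; 1331 = 11³; 6358 = 2 · 11 · 17²; 1353 = 3 · 11 · 41
gcd takes min exponent of each prime: 11 = 11

11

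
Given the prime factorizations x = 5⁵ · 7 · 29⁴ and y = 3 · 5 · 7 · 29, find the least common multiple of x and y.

max exponent per prime: 3 · 5⁵ · 7 · 29⁴ = 46415315625

46415315625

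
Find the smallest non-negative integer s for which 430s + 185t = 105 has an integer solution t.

Euclid: 430 = 2·185 + 60; 185 = 3·60 + 5; 60 = 12·5 + 0 → gcd = 5; 105 = 5·21.
Back-substitution yields 430·(-3) + 185·(7) = 5, so one solution is s = -3·21 = -63, t = 7·21 = 147.
Solutions in s differ by 185/5 = 37; the one in [0, 37) is -63 mod 37 = 11.

11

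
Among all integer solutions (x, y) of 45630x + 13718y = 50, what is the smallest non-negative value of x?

236

Euclid: 45630 = 3·13718 + 4476; 13718 = 3·4476 + 290; 4476 = 15·290 + 126; 290 = 2·126 + 38; 126 = 3·38 + 12; 38 = 3·12 + 2; 12 = 6·2 + 0 → gcd = 2; 50 = 2·25.
Back-substitution yields 45630·(-1088) + 13718·(3619) = 2, so one solution is x = -1088·25 = -27200, y = 3619·25 = 90475.
Solutions in x differ by 13718/2 = 6859; the one in [0, 6859) is -27200 mod 6859 = 236.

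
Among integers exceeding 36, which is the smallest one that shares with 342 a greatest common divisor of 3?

39

Multiples of 3 above 36: 3·13, 3·14, … . Need the cofactor coprime to 342/3 = 114.
Checking s = 13, 14, … the first with gcd(s, 114) = 1 is s = 13, giving 39.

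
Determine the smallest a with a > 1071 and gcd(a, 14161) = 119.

1190

Multiples of 119 above 1071: 119·10, 119·11, … . Need the cofactor coprime to 14161/119 = 119.
Checking s = 10, 11, … the first with gcd(s, 119) = 1 is s = 10, giving 1190.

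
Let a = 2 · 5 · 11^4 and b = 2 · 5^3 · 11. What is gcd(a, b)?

min exponent per shared prime: 2 · 5 · 11 = 110

110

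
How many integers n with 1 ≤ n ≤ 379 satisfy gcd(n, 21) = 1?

21 = 3·7. Inclusion–exclusion on these primes:
379 − ⌊379/3⌋ − ⌊379/7⌋ + ⌊379/21⌋ = 217

217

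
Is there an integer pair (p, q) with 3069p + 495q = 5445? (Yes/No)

By Bézout, 3069p + 495q = 5445 has integer solutions iff gcd(3069, 495) | 5445.
Euclid: 3069 = 6·495 + 99; 495 = 5·99 + 0. gcd = 99; 5445 mod 99 = 0. Yes.

Yes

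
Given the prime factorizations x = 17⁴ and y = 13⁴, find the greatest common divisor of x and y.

min exponent per shared prime: (none) = 1

1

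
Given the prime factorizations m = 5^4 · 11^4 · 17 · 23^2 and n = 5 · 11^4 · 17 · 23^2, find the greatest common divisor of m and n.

min exponent per shared prime: 5 · 11^4 · 17 · 23^2 = 658332565

658332565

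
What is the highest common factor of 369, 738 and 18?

9

369 = 3² · 41; 738 = 2 · 3² · 41; 18 = 2 · 3²
gcd takes min exponent of each prime: 3² = 9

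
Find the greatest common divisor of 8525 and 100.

Euclid: 8525 = 85·100 + 25; 100 = 4·25 + 0. Last nonzero remainder: 25.

25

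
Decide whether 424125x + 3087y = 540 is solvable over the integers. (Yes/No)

Yes

gcd(424125, 3087): 424125 = 137·3087 + 1206; 3087 = 2·1206 + 675; 1206 = 1·675 + 531; 675 = 1·531 + 144; 531 = 3·144 + 99; 144 = 1·99 + 45; 99 = 2·45 + 9; 45 = 5·9 + 0 → 9
9 divides 540, so a solution exists.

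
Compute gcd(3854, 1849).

3854 = 2 · 41 · 47
1849 = 43²
Common: 1 = 1

1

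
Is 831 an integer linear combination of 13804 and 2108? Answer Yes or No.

By Bézout, 13804p − 2108q = 831 has integer solutions iff gcd(13804, 2108) | 831.
Euclid: 13804 = 6·2108 + 1156; 2108 = 1·1156 + 952; 1156 = 1·952 + 204; 952 = 4·204 + 136; 204 = 1·136 + 68; 136 = 2·68 + 0. gcd = 68; 831 mod 68 = 15. No.

No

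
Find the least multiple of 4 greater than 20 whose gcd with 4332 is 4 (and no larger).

28

4332 = 4·1083. Any t with gcd(t, 4332) = 4 is a multiple of 4, say 4s, with s coprime to 1083.
Need s > 20/4, so s ≥ 6. First s ≥ 6 with gcd(s, 1083) = 1 is s = 7. Thus t = 4·7 = 28.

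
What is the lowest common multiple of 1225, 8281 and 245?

207025

1225 = 5² · 7²; 8281 = 7² · 13²; 245 = 5 · 7²
lcm takes max exponent of each prime: 5² · 7² · 13² = 207025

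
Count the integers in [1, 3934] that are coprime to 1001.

2831

1001 = 7·11·13. Inclusion–exclusion on these primes:
3934 − ⌊3934/7⌋ − ⌊3934/11⌋ − ⌊3934/13⌋ + ⌊3934/77⌋ + ⌊3934/91⌋ + ⌊3934/143⌋ − ⌊3934/1001⌋ = 2831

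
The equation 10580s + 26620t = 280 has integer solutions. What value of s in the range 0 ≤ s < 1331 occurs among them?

Reduce mod 26620: 10580s ≡ 280 (mod 26620). With g = gcd(10580, 26620) = 20 dividing 280, divide through: 529s ≡ 14 (mod 1331).
Since gcd(529, 1331) = 1, s ≡ 14·(529)⁻¹ ≡ 1092 (mod 1331). Smallest non-negative: 1092.

1092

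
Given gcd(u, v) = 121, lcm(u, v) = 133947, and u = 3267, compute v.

Using uv = gcd(u,v)·lcm(u,v) = 121·133947 = 16207587, we get v = 16207587/3267 = 4961.

4961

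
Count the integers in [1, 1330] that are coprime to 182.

526

Prime factors of 182: 2, 7, 13. Count integers ≤ 1330 divisible by none of them.
By inclusion–exclusion: 1330 − ⌊1330/2⌋ − ⌊1330/7⌋ − ⌊1330/13⌋ + ⌊1330/14⌋ + ⌊1330/26⌋ + ⌊1330/91⌋ − ⌊1330/182⌋ = 526.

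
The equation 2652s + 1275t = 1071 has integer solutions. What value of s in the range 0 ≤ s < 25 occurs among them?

23

Euclid: 2652 = 2·1275 + 102; 1275 = 12·102 + 51; 102 = 2·51 + 0 → gcd = 51; 1071 = 51·21.
Back-substitution yields 2652·(-12) + 1275·(25) = 51, so one solution is s = -12·21 = -252, t = 25·21 = 525.
Solutions in s differ by 1275/51 = 25; the one in [0, 25) is -252 mod 25 = 23.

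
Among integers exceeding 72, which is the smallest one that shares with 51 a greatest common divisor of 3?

Multiples of 3 above 72: 3·25, 3·26, … . Need the cofactor coprime to 51/3 = 17.
Checking s = 25, 26, … the first with gcd(s, 17) = 1 is s = 25, giving 75.

75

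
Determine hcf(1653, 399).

Euclid: 1653 = 4·399 + 57; 399 = 7·57 + 0. Last nonzero remainder: 57.

57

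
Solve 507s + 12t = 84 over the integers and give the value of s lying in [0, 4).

Reduce mod 12: 507s ≡ 84 (mod 12). With g = gcd(507, 12) = 3 dividing 84, divide through: 169s ≡ 28 (mod 4).
Since gcd(169, 4) = 1, s ≡ 28·(169)⁻¹ ≡ 0 (mod 4). Smallest non-negative: 0.

0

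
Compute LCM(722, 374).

722 = 2 · 19²; 374 = 2 · 11 · 17
max exponents: 2 · 11 · 17 · 19² = 135014

135014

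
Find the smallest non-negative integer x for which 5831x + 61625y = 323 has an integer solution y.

3308

Reduce mod 61625: 5831x ≡ 323 (mod 61625). With g = gcd(5831, 61625) = 17 dividing 323, divide through: 343x ≡ 19 (mod 3625).
Since gcd(343, 3625) = 1, x ≡ 19·(343)⁻¹ ≡ 3308 (mod 3625). Smallest non-negative: 3308.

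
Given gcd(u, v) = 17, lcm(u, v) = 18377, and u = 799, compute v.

391

u·v = gcd·lcm = 17·18377 = 312409, so v = 312409/799 = 391.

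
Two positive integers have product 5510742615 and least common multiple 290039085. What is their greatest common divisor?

gcd·lcm = product, so gcd = 5510742615/290039085 = 19.

19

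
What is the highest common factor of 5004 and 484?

4

5004 = 2² · 3² · 139
484 = 2² · 11²
Common: 2² = 4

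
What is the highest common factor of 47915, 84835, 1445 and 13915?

5

47915 = 5 · 7 · 37²; 84835 = 5 · 19² · 47; 1445 = 5 · 17²; 13915 = 5 · 11² · 23
gcd takes min exponent of each prime: 5 = 5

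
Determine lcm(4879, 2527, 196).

49316932

lcm(4879, 2527) = 4879·2527/gcd = 12329233/7 = 1761319
lcm(1761319, 196) = 1761319·196/gcd = 345218524/7 = 49316932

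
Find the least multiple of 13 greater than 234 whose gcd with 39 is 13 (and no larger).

39 = 13·3. Any t with gcd(t, 39) = 13 is a multiple of 13, say 13s, with s coprime to 3.
Need s > 234/13, so s ≥ 19. First s ≥ 19 with gcd(s, 3) = 1 is s = 19. Thus t = 13·19 = 247.

247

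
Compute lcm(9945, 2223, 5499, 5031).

381878055

lcm(9945, 2223) = 9945·2223/gcd = 22107735/117 = 188955
lcm(188955, 5499) = 188955·5499/gcd = 1039063545/117 = 8880885
lcm(8880885, 5031) = 8880885·5031/gcd = 44679732435/117 = 381878055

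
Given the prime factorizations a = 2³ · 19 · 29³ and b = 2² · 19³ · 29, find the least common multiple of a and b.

max exponent per prime: 2³ · 19³ · 29³ = 1338273208

1338273208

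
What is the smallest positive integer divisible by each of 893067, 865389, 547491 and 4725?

893067 = 3 · 7 · 23 · 43²; 865389 = 3 · 7³ · 29²; 547491 = 3 · 7 · 29² · 31; 4725 = 3³ · 5² · 7
lcm takes max exponent of each prime: 3³ · 5² · 7³ · 23 · 29² · 31 · 43² = 256696726070925

256696726070925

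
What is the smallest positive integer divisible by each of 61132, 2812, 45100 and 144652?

61132 = 2² · 17 · 29 · 31; 2812 = 2² · 19 · 37; 45100 = 2² · 5² · 11 · 41; 144652 = 2² · 29² · 43
lcm takes max exponent of each prime: 2² · 5² · 11 · 17 · 19 · 29² · 31 · 37 · 41 · 43 = 604236468575300

604236468575300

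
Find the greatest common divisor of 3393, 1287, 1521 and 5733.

117

gcd(3393, 1287): 3393 = 2·1287 + 819; 1287 = 1·819 + 468; 819 = 1·468 + 351; 468 = 1·351 + 117; 351 = 3·117 + 0 → 117
gcd(117, 1521): 1521 = 13·117 + 0 → 117
gcd(117, 5733): 5733 = 49·117 + 0 → 117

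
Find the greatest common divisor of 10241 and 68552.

10241 = 7² · 11 · 19
68552 = 2³ · 11 · 19 · 41
Common: 11 · 19 = 209

209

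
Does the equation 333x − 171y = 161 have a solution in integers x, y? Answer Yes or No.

gcd(333, 171): 333 = 1·171 + 162; 171 = 1·162 + 9; 162 = 18·9 + 0 → 9
9 does not divide 161, so a solution does not exist.

No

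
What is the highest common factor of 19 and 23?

19 = 19
23 = 23
Common: 1 = 1

1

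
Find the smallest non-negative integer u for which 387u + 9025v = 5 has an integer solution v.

Reduce mod 9025: 387u ≡ 5 (mod 9025). With g = gcd(387, 9025) = 1 dividing 5, divide through: 387u ≡ 5 (mod 9025).
Since gcd(387, 9025) = 1, u ≡ 5·(387)⁻¹ ≡ 6040 (mod 9025). Smallest non-negative: 6040.

6040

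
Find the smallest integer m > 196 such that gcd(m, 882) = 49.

245

Multiples of 49 above 196: 49·5, 49·6, … . Need the cofactor coprime to 882/49 = 18.
Checking s = 5, 6, … the first with gcd(s, 18) = 1 is s = 5, giving 245.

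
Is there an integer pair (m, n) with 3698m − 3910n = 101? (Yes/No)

No

gcd(3698, 3910): 3910 = 1·3698 + 212; 3698 = 17·212 + 94; 212 = 2·94 + 24; 94 = 3·24 + 22; 24 = 1·22 + 2; 22 = 11·2 + 0 → 2
2 does not divide 101, so a solution does not exist.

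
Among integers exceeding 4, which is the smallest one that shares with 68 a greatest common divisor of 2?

6

Multiples of 2 above 4: 2·3, 2·4, … . Need the cofactor coprime to 68/2 = 34.
Checking s = 3, 4, … the first with gcd(s, 34) = 1 is s = 3, giving 6.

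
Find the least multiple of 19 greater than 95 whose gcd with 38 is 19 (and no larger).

133

Multiples of 19 above 95: 19·6, 19·7, … . Need the cofactor coprime to 38/19 = 2.
Checking s = 6, 7, … the first with gcd(s, 2) = 1 is s = 7, giving 133.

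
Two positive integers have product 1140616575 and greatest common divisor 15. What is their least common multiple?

Since gcd(m,n)·lcm(m,n) = mn, lcm = 1140616575/15 = 76041105.

76041105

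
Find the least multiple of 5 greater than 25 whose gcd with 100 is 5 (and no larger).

gcd(t, 100) = 5 forces 5 | t; write t = 5s. Then gcd(5s, 5·20) = 5·gcd(s, 20), so need gcd(s, 20) = 1.
5s > 25 gives s ≥ 6. The least s ≥ 6 coprime to 20 is 7, so t = 5·7 = 35.

35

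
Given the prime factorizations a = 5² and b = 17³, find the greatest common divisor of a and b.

1

min exponent per shared prime: (none) = 1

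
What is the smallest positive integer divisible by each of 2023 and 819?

2023 = 7 · 17²; 819 = 3² · 7 · 13
max exponents: 3² · 7 · 13 · 17² = 236691

236691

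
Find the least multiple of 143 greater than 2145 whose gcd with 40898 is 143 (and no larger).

Multiples of 143 above 2145: 143·16, 143·17, … . Need the cofactor coprime to 40898/143 = 286.
Checking s = 16, 17, … the first with gcd(s, 286) = 1 is s = 17, giving 2431.

2431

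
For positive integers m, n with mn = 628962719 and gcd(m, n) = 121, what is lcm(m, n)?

5198039

For any two positive integers, gcd × lcm equals their product. Hence lcm = 628962719 / 121 = 5198039.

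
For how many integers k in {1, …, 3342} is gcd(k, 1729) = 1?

2506

1729 = 7·13·19. Inclusion–exclusion on these primes:
3342 − ⌊3342/7⌋ − ⌊3342/13⌋ − ⌊3342/19⌋ + ⌊3342/91⌋ + ⌊3342/133⌋ + ⌊3342/247⌋ − ⌊3342/1729⌋ = 2506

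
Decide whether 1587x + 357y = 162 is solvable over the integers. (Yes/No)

gcd(1587, 357): 1587 = 4·357 + 159; 357 = 2·159 + 39; 159 = 4·39 + 3; 39 = 13·3 + 0 → 3
3 divides 162, so a solution exists.

Yes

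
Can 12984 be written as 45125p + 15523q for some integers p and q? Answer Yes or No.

No

By Bézout, 45125p + 15523q = 12984 has integer solutions iff gcd(45125, 15523) | 12984.
Euclid: 45125 = 2·15523 + 14079; 15523 = 1·14079 + 1444; 14079 = 9·1444 + 1083; 1444 = 1·1083 + 361; 1083 = 3·361 + 0. gcd = 361; 12984 mod 361 = 349. No.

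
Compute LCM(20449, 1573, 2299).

388531

20449 = 11² · 13²; 1573 = 11² · 13; 2299 = 11² · 19
lcm takes max exponent of each prime: 11² · 13² · 19 = 388531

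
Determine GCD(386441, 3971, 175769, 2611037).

209

gcd(386441, 3971): 386441 = 97·3971 + 1254; 3971 = 3·1254 + 209; 1254 = 6·209 + 0 → 209
gcd(209, 175769): 175769 = 841·209 + 0 → 209
gcd(209, 2611037): 2611037 = 12493·209 + 0 → 209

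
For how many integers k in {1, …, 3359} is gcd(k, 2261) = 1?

2261 = 7·17·19. Inclusion–exclusion on these primes:
3359 − ⌊3359/7⌋ − ⌊3359/17⌋ − ⌊3359/19⌋ + ⌊3359/119⌋ + ⌊3359/133⌋ + ⌊3359/323⌋ − ⌊3359/2261⌋ = 2569

2569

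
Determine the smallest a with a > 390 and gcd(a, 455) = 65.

520

gcd(a, 455) = 65 forces 65 | a; write a = 65s. Then gcd(65s, 65·7) = 65·gcd(s, 7), so need gcd(s, 7) = 1.
65s > 390 gives s ≥ 7. The least s ≥ 7 coprime to 7 is 8, so a = 65·8 = 520.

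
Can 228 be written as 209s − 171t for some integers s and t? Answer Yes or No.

Yes

By Bézout, 209s − 171t = 228 has integer solutions iff gcd(209, 171) | 228.
Euclid: 209 = 1·171 + 38; 171 = 4·38 + 19; 38 = 2·19 + 0. gcd = 19; 228 mod 19 = 0. Yes.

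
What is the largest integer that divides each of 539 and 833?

49

Euclid: 833 = 1·539 + 294; 539 = 1·294 + 245; 294 = 1·245 + 49; 245 = 5·49 + 0. Last nonzero remainder: 49.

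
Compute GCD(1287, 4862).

143

Euclid: 4862 = 3·1287 + 1001; 1287 = 1·1001 + 286; 1001 = 3·286 + 143; 286 = 2·143 + 0. Last nonzero remainder: 143.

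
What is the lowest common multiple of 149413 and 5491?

2838847

149413 = 11 · 17² · 47; 5491 = 17² · 19
max exponents: 11 · 17² · 19 · 47 = 2838847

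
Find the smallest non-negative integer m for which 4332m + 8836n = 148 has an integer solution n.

Euclid: 8836 = 2·4332 + 172; 4332 = 25·172 + 32; 172 = 5·32 + 12; 32 = 2·12 + 8; 12 = 1·8 + 4; 8 = 2·4 + 0 → gcd = 4; 148 = 4·37.
Back-substitution yields 4332·(-822) + 8836·(403) = 4, so one solution is m = -822·37 = -30414, n = 403·37 = 14911.
Solutions in m differ by 8836/4 = 2209; the one in [0, 2209) is -30414 mod 2209 = 512.

512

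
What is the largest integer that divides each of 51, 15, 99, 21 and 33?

gcd(51, 15): 51 = 3·15 + 6; 15 = 2·6 + 3; 6 = 2·3 + 0 → 3
gcd(3, 99): 99 = 33·3 + 0 → 3
gcd(3, 21): 21 = 7·3 + 0 → 3
gcd(3, 33): 33 = 11·3 + 0 → 3

3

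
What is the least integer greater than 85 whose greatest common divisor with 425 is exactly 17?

102

gcd(m, 425) = 17 forces 17 | m; write m = 17s. Then gcd(17s, 17·25) = 17·gcd(s, 25), so need gcd(s, 25) = 1.
17s > 85 gives s ≥ 6. The least s ≥ 6 coprime to 25 is 6, so m = 17·6 = 102.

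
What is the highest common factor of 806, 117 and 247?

13

806 = 2 · 13 · 31; 117 = 3² · 13; 247 = 13 · 19
gcd takes min exponent of each prime: 13 = 13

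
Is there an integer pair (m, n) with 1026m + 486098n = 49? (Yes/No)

No

gcd(1026, 486098): 486098 = 473·1026 + 800; 1026 = 1·800 + 226; 800 = 3·226 + 122; 226 = 1·122 + 104; 122 = 1·104 + 18; 104 = 5·18 + 14; 18 = 1·14 + 4; 14 = 3·4 + 2; 4 = 2·2 + 0 → 2
2 does not divide 49, so a solution does not exist.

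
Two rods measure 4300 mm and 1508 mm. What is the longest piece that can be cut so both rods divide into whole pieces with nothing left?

4

Euclid: 4300 = 2·1508 + 1284; 1508 = 1·1284 + 224; 1284 = 5·224 + 164; 224 = 1·164 + 60; 164 = 2·60 + 44; 60 = 1·44 + 16; 44 = 2·16 + 12; 16 = 1·12 + 4; 12 = 3·4 + 0. Last nonzero remainder: 4.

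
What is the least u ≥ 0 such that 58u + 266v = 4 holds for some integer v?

23

Reduce mod 266: 58u ≡ 4 (mod 266). With g = gcd(58, 266) = 2 dividing 4, divide through: 29u ≡ 2 (mod 133).
Since gcd(29, 133) = 1, u ≡ 2·(29)⁻¹ ≡ 23 (mod 133). Smallest non-negative: 23.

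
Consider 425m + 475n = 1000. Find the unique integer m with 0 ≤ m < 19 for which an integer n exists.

18

Euclid: 475 = 1·425 + 50; 425 = 8·50 + 25; 50 = 2·25 + 0 → gcd = 25; 1000 = 25·40.
Back-substitution yields 425·(9) + 475·(-8) = 25, so one solution is m = 9·40 = 360, n = -8·40 = -320.
Solutions in m differ by 475/25 = 19; the one in [0, 19) is 360 mod 19 = 18.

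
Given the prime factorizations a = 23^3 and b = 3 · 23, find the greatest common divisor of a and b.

23

min exponent per shared prime: 23 = 23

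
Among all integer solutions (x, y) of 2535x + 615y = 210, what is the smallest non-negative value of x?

11

gcd(2535, 615) = 15 (Euclid: 2535 = 4·615 + 75; 615 = 8·75 + 15; 75 = 5·15 + 0), and 15 | 210.
Extended Euclid: 2535·(-8) + 615·(33) = 15. Scale by 14: x₀ = -112.
General solution x = x₀ + 41t; reducing mod 41 gives x = 11 (and y = -45).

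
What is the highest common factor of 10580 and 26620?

10580 = 2² · 5 · 23²
26620 = 2² · 5 · 11³
Common: 2² · 5 = 20

20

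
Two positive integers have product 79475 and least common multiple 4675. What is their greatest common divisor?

From gcd × lcm = pq: gcd = 79475 / 4675 = 17.

17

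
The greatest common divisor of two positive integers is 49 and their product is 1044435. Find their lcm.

gcd·lcm = product, so lcm = 1044435/49 = 21315.

21315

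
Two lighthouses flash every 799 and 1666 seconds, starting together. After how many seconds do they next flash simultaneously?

799 = 17 · 47; 1666 = 2 · 7² · 17
max exponents: 2 · 7² · 17 · 47 = 78302

78302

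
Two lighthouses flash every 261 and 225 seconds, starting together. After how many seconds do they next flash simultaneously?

261 = 3² · 29; 225 = 3² · 5²
max exponents: 3² · 5² · 29 = 6525

6525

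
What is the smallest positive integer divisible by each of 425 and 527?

gcd first: 527 = 1·425 + 102; 425 = 4·102 + 17; 102 = 6·17 + 0 → gcd = 17
lcm = 425·527/gcd = 223975/17 = 13175

13175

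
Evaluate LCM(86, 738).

31734

86 = 2 · 43; 738 = 2 · 3² · 41
max exponents: 2 · 3² · 41 · 43 = 31734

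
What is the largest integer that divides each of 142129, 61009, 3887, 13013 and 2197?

169

gcd(142129, 61009): 142129 = 2·61009 + 20111; 61009 = 3·20111 + 676; 20111 = 29·676 + 507; 676 = 1·507 + 169; 507 = 3·169 + 0 → 169
gcd(169, 3887): 3887 = 23·169 + 0 → 169
gcd(169, 13013): 13013 = 77·169 + 0 → 169
gcd(169, 2197): 2197 = 13·169 + 0 → 169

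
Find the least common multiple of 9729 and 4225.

9729 = 3² · 23 · 47; 4225 = 5² · 13²
max exponents: 3² · 5² · 13² · 23 · 47 = 41105025

41105025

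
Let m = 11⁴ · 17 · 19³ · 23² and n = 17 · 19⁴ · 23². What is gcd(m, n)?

min exponent per shared prime: 17 · 19³ · 23² = 61682987

61682987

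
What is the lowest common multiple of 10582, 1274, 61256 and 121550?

519192073400

lcm(10582, 1274) = 10582·1274/gcd = 13481468/26 = 518518
lcm(518518, 61256) = 518518·61256/gcd = 31762338608/26 = 1221628408
lcm(1221628408, 121550) = 1221628408·121550/gcd = 148488932992400/286 = 519192073400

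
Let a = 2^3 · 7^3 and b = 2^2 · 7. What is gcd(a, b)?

28

min exponent per shared prime: 2^2 · 7 = 28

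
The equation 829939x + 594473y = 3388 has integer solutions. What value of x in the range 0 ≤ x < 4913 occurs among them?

3888

gcd(829939, 594473) = 121 (Euclid: 829939 = 1·594473 + 235466; 594473 = 2·235466 + 123541; 235466 = 1·123541 + 111925; 123541 = 1·111925 + 11616; 111925 = 9·11616 + 7381; 11616 = 1·7381 + 4235; 7381 = 1·4235 + 3146; 4235 = 1·3146 + 1089; 3146 = 2·1089 + 968; 1089 = 1·968 + 121; 968 = 8·121 + 0), and 121 | 3388.
Extended Euclid: 829939·(-563) + 594473·(786) = 121. Scale by 28: x₀ = -15764.
General solution x = x₀ + 4913t; reducing mod 4913 gives x = 3888 (and y = -5428).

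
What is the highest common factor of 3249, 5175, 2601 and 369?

3249 = 3² · 19²; 5175 = 3² · 5² · 23; 2601 = 3² · 17²; 369 = 3² · 41
gcd takes min exponent of each prime: 3² = 9

9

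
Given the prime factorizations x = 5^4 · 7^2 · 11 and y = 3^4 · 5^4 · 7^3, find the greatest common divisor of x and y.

min exponent per shared prime: 5^4 · 7^2 = 30625

30625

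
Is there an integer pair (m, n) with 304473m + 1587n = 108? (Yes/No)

Yes

gcd(304473, 1587): 304473 = 191·1587 + 1356; 1587 = 1·1356 + 231; 1356 = 5·231 + 201; 231 = 1·201 + 30; 201 = 6·30 + 21; 30 = 1·21 + 9; 21 = 2·9 + 3; 9 = 3·3 + 0 → 3
3 divides 108, so a solution exists.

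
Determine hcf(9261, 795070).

9261 = 3³ · 7³
795070 = 2 · 5 · 43³
Common: 1 = 1

1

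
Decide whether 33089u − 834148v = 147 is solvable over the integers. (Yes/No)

By Bézout, 33089u − 834148v = 147 has integer solutions iff gcd(33089, 834148) | 147.
Euclid: 834148 = 25·33089 + 6923; 33089 = 4·6923 + 5397; 6923 = 1·5397 + 1526; 5397 = 3·1526 + 819; 1526 = 1·819 + 707; 819 = 1·707 + 112; 707 = 6·112 + 35; 112 = 3·35 + 7; 35 = 5·7 + 0. gcd = 7; 147 mod 7 = 0. Yes.

Yes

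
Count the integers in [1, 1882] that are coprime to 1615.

1615 = 5·17·19. Inclusion–exclusion on these primes:
1882 − ⌊1882/5⌋ − ⌊1882/17⌋ − ⌊1882/19⌋ + ⌊1882/85⌋ + ⌊1882/95⌋ + ⌊1882/323⌋ − ⌊1882/1615⌋ = 1342

1342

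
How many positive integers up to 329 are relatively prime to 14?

141

14 = 2·7. Inclusion–exclusion on these primes:
329 − ⌊329/2⌋ − ⌊329/7⌋ + ⌊329/14⌋ = 141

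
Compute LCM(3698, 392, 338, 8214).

3698 = 2 · 43²; 392 = 2³ · 7²; 338 = 2 · 13²; 8214 = 2 · 3 · 37²
lcm takes max exponent of each prime: 2³ · 3 · 7² · 13² · 37² · 43² = 503076911064

503076911064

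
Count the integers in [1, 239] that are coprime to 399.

130

Prime factors of 399: 3, 7, 19. Count integers ≤ 239 divisible by none of them.
By inclusion–exclusion: 239 − ⌊239/3⌋ − ⌊239/7⌋ − ⌊239/19⌋ + ⌊239/21⌋ + ⌊239/57⌋ + ⌊239/133⌋ − ⌊239/399⌋ = 130.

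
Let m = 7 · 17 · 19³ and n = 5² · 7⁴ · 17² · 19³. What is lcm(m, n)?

max exponent per prime: 5² · 7⁴ · 17² · 19³ = 118984616275

118984616275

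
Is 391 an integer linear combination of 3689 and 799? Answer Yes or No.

By Bézout, 3689s + 799t = 391 has integer solutions iff gcd(3689, 799) | 391.
Euclid: 3689 = 4·799 + 493; 799 = 1·493 + 306; 493 = 1·306 + 187; 306 = 1·187 + 119; 187 = 1·119 + 68; 119 = 1·68 + 51; 68 = 1·51 + 17; 51 = 3·17 + 0. gcd = 17; 391 mod 17 = 0. Yes.

Yes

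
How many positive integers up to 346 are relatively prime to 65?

Prime factors of 65: 5, 13. Count integers ≤ 346 divisible by none of them.
By inclusion–exclusion: 346 − ⌊346/5⌋ − ⌊346/13⌋ + ⌊346/65⌋ = 256.

256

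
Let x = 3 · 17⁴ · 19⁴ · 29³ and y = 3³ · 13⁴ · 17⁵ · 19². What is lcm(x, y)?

3480087613914868577751

max exponent per prime: 3³ · 13⁴ · 17⁵ · 19⁴ · 29³ = 3480087613914868577751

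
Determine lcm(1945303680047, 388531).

1945303680047 = 7² · 13² · 19 · 29 · 47² · 193; 388531 = 11² · 13² · 19
max exponents: 7² · 11² · 13² · 19 · 29 · 47² · 193 = 235381745285687

235381745285687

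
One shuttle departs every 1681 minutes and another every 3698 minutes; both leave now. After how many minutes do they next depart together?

gcd first: 3698 = 2·1681 + 336; 1681 = 5·336 + 1; 336 = 336·1 + 0 → gcd = 1
lcm = 1681·3698/gcd = 6216338/1 = 6216338

6216338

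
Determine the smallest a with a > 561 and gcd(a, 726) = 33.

627

Multiples of 33 above 561: 33·18, 33·19, … . Need the cofactor coprime to 726/33 = 22.
Checking s = 18, 19, … the first with gcd(s, 22) = 1 is s = 19, giving 627.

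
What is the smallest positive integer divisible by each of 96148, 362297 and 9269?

96148 = 2² · 13 · 43²; 362297 = 13 · 29 · 31²; 9269 = 13 · 23 · 31
lcm takes max exponent of each prime: 2² · 13 · 23 · 29 · 31² · 43² = 61629618076

61629618076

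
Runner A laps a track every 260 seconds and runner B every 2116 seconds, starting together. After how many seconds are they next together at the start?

gcd first: 2116 = 8·260 + 36; 260 = 7·36 + 8; 36 = 4·8 + 4; 8 = 2·4 + 0 → gcd = 4
lcm = 260·2116/gcd = 550160/4 = 137540

137540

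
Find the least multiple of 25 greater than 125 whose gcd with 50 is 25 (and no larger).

175

gcd(x, 50) = 25 forces 25 | x; write x = 25s. Then gcd(25s, 25·2) = 25·gcd(s, 2), so need gcd(s, 2) = 1.
25s > 125 gives s ≥ 6. The least s ≥ 6 coprime to 2 is 7, so x = 25·7 = 175.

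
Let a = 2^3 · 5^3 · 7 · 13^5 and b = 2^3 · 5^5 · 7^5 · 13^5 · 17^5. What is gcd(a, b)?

2599051000

min exponent per shared prime: 2^3 · 5^3 · 7 · 13^5 = 2599051000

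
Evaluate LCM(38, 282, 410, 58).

31853310

38 = 2 · 19; 282 = 2 · 3 · 47; 410 = 2 · 5 · 41; 58 = 2 · 29
lcm takes max exponent of each prime: 2 · 3 · 5 · 19 · 29 · 41 · 47 = 31853310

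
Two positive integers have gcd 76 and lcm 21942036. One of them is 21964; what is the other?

a·b = gcd·lcm = 76·21942036 = 1667594736, so b = 1667594736/21964 = 75924.

75924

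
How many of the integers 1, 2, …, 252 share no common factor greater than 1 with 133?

204

Prime factors of 133: 7, 19. Count integers ≤ 252 divisible by none of them.
By inclusion–exclusion: 252 − ⌊252/7⌋ − ⌊252/19⌋ + ⌊252/133⌋ = 204.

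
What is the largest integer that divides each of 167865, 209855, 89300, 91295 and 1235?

gcd(167865, 209855): 209855 = 1·167865 + 41990; 167865 = 3·41990 + 41895; 41990 = 1·41895 + 95; 41895 = 441·95 + 0 → 95
gcd(95, 89300): 89300 = 940·95 + 0 → 95
gcd(95, 91295): 91295 = 961·95 + 0 → 95
gcd(95, 1235): 1235 = 13·95 + 0 → 95

95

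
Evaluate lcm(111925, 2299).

111925 = 5² · 11² · 37; 2299 = 11² · 19
max exponents: 5² · 11² · 19 · 37 = 2126575

2126575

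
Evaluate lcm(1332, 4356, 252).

1128204

1332 = 2² · 3² · 37; 4356 = 2² · 3² · 11²; 252 = 2² · 3² · 7
lcm takes max exponent of each prime: 2² · 3² · 7 · 11² · 37 = 1128204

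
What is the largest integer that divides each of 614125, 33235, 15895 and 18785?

1445

614125 = 5³ · 17³; 33235 = 5 · 17² · 23; 15895 = 5 · 11 · 17²; 18785 = 5 · 13 · 17²
gcd takes min exponent of each prime: 5 · 17² = 1445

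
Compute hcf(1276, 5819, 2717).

1276 = 2² · 11 · 29; 5819 = 11 · 23²; 2717 = 11 · 13 · 19
gcd takes min exponent of each prime: 11 = 11

11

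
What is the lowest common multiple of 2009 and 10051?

20192459

gcd first: 10051 = 5·2009 + 6; 2009 = 334·6 + 5; 6 = 1·5 + 1; 5 = 5·1 + 0 → gcd = 1
lcm = 2009·10051/gcd = 20192459/1 = 20192459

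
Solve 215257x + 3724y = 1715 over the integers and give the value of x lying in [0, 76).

Euclid: 215257 = 57·3724 + 2989; 3724 = 1·2989 + 735; 2989 = 4·735 + 49; 735 = 15·49 + 0 → gcd = 49; 1715 = 49·35.
Back-substitution yields 215257·(5) + 3724·(-289) = 49, so one solution is x = 5·35 = 175, y = -289·35 = -10115.
Solutions in x differ by 3724/49 = 76; the one in [0, 76) is 175 mod 76 = 23.

23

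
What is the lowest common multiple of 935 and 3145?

935 = 5 · 11 · 17; 3145 = 5 · 17 · 37
max exponents: 5 · 11 · 17 · 37 = 34595

34595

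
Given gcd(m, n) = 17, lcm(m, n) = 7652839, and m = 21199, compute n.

m·n = gcd·lcm = 17·7652839 = 130098263, so n = 130098263/21199 = 6137.

6137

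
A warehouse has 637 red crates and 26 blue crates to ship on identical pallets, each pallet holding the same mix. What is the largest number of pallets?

Euclid: 637 = 24·26 + 13; 26 = 2·13 + 0. Last nonzero remainder: 13.

13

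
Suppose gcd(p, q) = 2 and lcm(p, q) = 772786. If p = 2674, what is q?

Using pq = gcd(p,q)·lcm(p,q) = 2·772786 = 1545572, we get q = 1545572/2674 = 578.

578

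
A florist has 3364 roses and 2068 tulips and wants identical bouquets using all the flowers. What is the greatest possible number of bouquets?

4

Euclid: 3364 = 1·2068 + 1296; 2068 = 1·1296 + 772; 1296 = 1·772 + 524; 772 = 1·524 + 248; 524 = 2·248 + 28; 248 = 8·28 + 24; 28 = 1·24 + 4; 24 = 6·4 + 0. Last nonzero remainder: 4.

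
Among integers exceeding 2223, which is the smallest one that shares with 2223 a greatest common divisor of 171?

2223 = 171·13. Any x with gcd(x, 2223) = 171 is a multiple of 171, say 171s, with s coprime to 13.
Need s > 2223/171, so s ≥ 14. First s ≥ 14 with gcd(s, 13) = 1 is s = 14. Thus x = 171·14 = 2394.

2394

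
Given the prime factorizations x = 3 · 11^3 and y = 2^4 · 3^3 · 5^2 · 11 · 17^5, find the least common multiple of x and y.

max exponent per prime: 2^4 · 3^3 · 5^2 · 11^3 · 17^5 = 20410160403600

20410160403600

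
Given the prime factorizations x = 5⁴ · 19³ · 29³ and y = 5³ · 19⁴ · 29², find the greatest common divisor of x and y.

721052375

min exponent per shared prime: 5³ · 19³ · 29² = 721052375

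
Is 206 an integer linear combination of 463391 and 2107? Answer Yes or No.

Yes

By Bézout, 463391u − 2107v = 206 has integer solutions iff gcd(463391, 2107) | 206.
Euclid: 463391 = 219·2107 + 1958; 2107 = 1·1958 + 149; 1958 = 13·149 + 21; 149 = 7·21 + 2; 21 = 10·2 + 1; 2 = 2·1 + 0. gcd = 1; 206 mod 1 = 0. Yes.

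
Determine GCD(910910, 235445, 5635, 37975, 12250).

245

gcd(910910, 235445): 910910 = 3·235445 + 204575; 235445 = 1·204575 + 30870; 204575 = 6·30870 + 19355; 30870 = 1·19355 + 11515; 19355 = 1·11515 + 7840; 11515 = 1·7840 + 3675; 7840 = 2·3675 + 490; 3675 = 7·490 + 245; 490 = 2·245 + 0 → 245
gcd(245, 5635): 5635 = 23·245 + 0 → 245
gcd(245, 37975): 37975 = 155·245 + 0 → 245
gcd(245, 12250): 12250 = 50·245 + 0 → 245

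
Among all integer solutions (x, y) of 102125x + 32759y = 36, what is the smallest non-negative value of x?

3848

Reduce mod 32759: 102125x ≡ 36 (mod 32759). With g = gcd(102125, 32759) = 1 dividing 36, divide through: 102125x ≡ 36 (mod 32759).
Since gcd(102125, 32759) = 1, x ≡ 36·(102125)⁻¹ ≡ 3848 (mod 32759). Smallest non-negative: 3848.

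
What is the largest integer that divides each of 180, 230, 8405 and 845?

5

180 = 2² · 3² · 5; 230 = 2 · 5 · 23; 8405 = 5 · 41²; 845 = 5 · 13²
gcd takes min exponent of each prime: 5 = 5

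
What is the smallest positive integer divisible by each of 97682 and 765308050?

221174026450

gcd first: 765308050 = 7834·97682 + 67262; 97682 = 1·67262 + 30420; 67262 = 2·30420 + 6422; 30420 = 4·6422 + 4732; 6422 = 1·4732 + 1690; 4732 = 2·1690 + 1352; 1690 = 1·1352 + 338; 1352 = 4·338 + 0 → gcd = 338
lcm = 97682·765308050/gcd = 74756820940100/338 = 221174026450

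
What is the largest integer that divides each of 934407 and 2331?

9

934407 = 3² · 47³
2331 = 3² · 7 · 37
Common: 3² = 9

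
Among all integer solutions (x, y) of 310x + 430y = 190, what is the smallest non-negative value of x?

Euclid: 430 = 1·310 + 120; 310 = 2·120 + 70; 120 = 1·70 + 50; 70 = 1·50 + 20; 50 = 2·20 + 10; 20 = 2·10 + 0 → gcd = 10; 190 = 10·19.
Back-substitution yields 310·(-18) + 430·(13) = 10, so one solution is x = -18·19 = -342, y = 13·19 = 247.
Solutions in x differ by 430/10 = 43; the one in [0, 43) is -342 mod 43 = 2.

2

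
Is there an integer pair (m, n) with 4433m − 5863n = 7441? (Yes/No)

By Bézout, 4433m − 5863n = 7441 has integer solutions iff gcd(4433, 5863) | 7441.
Euclid: 5863 = 1·4433 + 1430; 4433 = 3·1430 + 143; 1430 = 10·143 + 0. gcd = 143; 7441 mod 143 = 5. No.

No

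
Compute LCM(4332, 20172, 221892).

lcm(4332, 20172) = 4332·20172/gcd = 87385104/12 = 7282092
lcm(7282092, 221892) = 7282092·221892/gcd = 1615837958064/20172 = 80103012

80103012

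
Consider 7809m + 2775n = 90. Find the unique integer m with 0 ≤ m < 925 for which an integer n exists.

785

Euclid: 7809 = 2·2775 + 2259; 2775 = 1·2259 + 516; 2259 = 4·516 + 195; 516 = 2·195 + 126; 195 = 1·126 + 69; 126 = 1·69 + 57; 69 = 1·57 + 12; 57 = 4·12 + 9; 12 = 1·9 + 3; 9 = 3·3 + 0 → gcd = 3; 90 = 3·30.
Back-substitution yields 7809·(242) + 2775·(-681) = 3, so one solution is m = 242·30 = 7260, n = -681·30 = -20430.
Solutions in m differ by 2775/3 = 925; the one in [0, 925) is 7260 mod 925 = 785.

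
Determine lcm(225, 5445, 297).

81675

lcm(225, 5445) = 225·5445/gcd = 1225125/45 = 27225
lcm(27225, 297) = 27225·297/gcd = 8085825/99 = 81675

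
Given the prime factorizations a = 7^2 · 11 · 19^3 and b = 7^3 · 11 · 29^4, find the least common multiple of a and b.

max exponent per prime: 7^3 · 11 · 19^3 · 29^4 = 18303729949967

18303729949967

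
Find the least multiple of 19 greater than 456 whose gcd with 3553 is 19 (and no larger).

Multiples of 19 above 456: 19·25, 19·26, … . Need the cofactor coprime to 3553/19 = 187.
Checking s = 25, 26, … the first with gcd(s, 187) = 1 is s = 25, giving 475.

475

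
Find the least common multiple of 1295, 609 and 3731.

lcm(1295, 609) = 1295·609/gcd = 788655/7 = 112665
lcm(112665, 3731) = 112665·3731/gcd = 420353115/7 = 60050445

60050445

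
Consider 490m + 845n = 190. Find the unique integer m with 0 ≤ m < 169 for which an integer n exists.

128

Reduce mod 845: 490m ≡ 190 (mod 845). With g = gcd(490, 845) = 5 dividing 190, divide through: 98m ≡ 38 (mod 169).
Since gcd(98, 169) = 1, m ≡ 38·(98)⁻¹ ≡ 128 (mod 169). Smallest non-negative: 128.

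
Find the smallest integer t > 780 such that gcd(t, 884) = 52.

832

gcd(t, 884) = 52 forces 52 | t; write t = 52s. Then gcd(52s, 52·17) = 52·gcd(s, 17), so need gcd(s, 17) = 1.
52s > 780 gives s ≥ 16. The least s ≥ 16 coprime to 17 is 16, so t = 52·16 = 832.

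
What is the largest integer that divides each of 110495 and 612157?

49

Euclid: 612157 = 5·110495 + 59682; 110495 = 1·59682 + 50813; 59682 = 1·50813 + 8869; 50813 = 5·8869 + 6468; 8869 = 1·6468 + 2401; 6468 = 2·2401 + 1666; 2401 = 1·1666 + 735; 1666 = 2·735 + 196; 735 = 3·196 + 147; 196 = 1·147 + 49; 147 = 3·49 + 0. Last nonzero remainder: 49.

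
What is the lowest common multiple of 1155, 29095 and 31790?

353155110

lcm(1155, 29095) = 1155·29095/gcd = 33604725/55 = 610995
lcm(610995, 31790) = 610995·31790/gcd = 19423531050/55 = 353155110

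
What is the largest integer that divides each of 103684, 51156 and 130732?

gcd(103684, 51156): 103684 = 2·51156 + 1372; 51156 = 37·1372 + 392; 1372 = 3·392 + 196; 392 = 2·196 + 0 → 196
gcd(196, 130732): 130732 = 667·196 + 0 → 196

196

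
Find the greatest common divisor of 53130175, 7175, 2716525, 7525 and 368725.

gcd(53130175, 7175): 53130175 = 7404·7175 + 6475; 7175 = 1·6475 + 700; 6475 = 9·700 + 175; 700 = 4·175 + 0 → 175
gcd(175, 2716525): 2716525 = 15523·175 + 0 → 175
gcd(175, 7525): 7525 = 43·175 + 0 → 175
gcd(175, 368725): 368725 = 2107·175 + 0 → 175

175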